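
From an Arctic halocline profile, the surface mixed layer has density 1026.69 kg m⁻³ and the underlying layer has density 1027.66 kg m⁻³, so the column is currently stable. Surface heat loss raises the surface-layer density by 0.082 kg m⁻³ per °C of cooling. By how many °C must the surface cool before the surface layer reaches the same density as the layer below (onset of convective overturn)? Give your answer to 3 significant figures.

Density deficit of the surface layer: 1027.66 − 1026.69 = 0.97 kg m⁻³.
Required change = 0.97 / 0.082 = 11.8 °C.

11.8 °C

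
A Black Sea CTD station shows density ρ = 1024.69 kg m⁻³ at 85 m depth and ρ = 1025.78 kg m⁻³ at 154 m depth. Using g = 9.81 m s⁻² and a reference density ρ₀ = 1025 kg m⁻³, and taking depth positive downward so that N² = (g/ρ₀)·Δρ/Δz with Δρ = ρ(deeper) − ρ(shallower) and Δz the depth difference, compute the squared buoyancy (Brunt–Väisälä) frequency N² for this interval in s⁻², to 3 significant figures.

Δρ = 1025.78 − 1024.69 = 1.09 kg m⁻³ over Δz = 154 − 85 = 69 m.
N² = (9.81/1025) × (1.09/69) = 1.5119 × 10⁻⁴ s⁻² ≈ 1.51 × 10⁻⁴ s⁻².
Since Δρ > 0 the layer is stably stratified.

1.51 × 10⁻⁴ s⁻²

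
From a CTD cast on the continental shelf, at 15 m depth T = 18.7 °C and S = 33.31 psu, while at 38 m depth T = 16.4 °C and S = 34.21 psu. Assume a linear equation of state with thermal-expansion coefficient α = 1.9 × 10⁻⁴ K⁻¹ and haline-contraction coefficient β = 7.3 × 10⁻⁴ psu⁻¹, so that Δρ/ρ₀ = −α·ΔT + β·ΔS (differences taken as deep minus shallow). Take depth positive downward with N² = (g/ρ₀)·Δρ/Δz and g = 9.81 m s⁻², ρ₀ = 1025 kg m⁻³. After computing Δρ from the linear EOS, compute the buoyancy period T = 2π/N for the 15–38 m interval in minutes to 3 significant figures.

ΔT = -2.3 K, ΔS = +0.90 psu (deep − shallow).
Δρ/ρ₀ = −αΔT + βΔS = 4.37 × 10⁻⁴ + 6.57 × 10⁻⁴ = 1.094 × 10⁻³, so Δρ ≈ 1.121 kg m⁻³.
N² = (g/ρ₀)·Δρ/Δz = g·(Δρ/ρ₀)/Δz = 9.81 × 1.094 × 10⁻³ / 23 = 4.6661 × 10⁻⁴ s⁻².
N = √(4.6661 × 10⁻⁴) = 0.021601 rad s⁻¹ → T = 2π/N = 290.87 s = 4.8478 min ≈ 4.85 min.

4.85 min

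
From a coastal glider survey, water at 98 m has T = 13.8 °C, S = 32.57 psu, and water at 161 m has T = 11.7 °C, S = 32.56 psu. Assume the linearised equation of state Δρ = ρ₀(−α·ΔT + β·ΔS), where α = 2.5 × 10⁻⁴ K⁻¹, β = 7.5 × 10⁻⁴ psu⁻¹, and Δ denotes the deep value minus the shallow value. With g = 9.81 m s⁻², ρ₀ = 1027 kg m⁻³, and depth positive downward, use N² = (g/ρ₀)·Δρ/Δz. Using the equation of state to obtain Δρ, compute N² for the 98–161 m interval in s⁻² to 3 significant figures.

ΔT = -2.1 K, ΔS = -0.01 psu (deep − shallow).
Δρ/ρ₀ = −αΔT + βΔS = 5.25 × 10⁻⁴ − 7.50 × 10⁻⁶ = 5.175 × 10⁻⁴, so Δρ ≈ 0.5315 kg m⁻³.
N² = (g/ρ₀)·Δρ/Δz = g·(Δρ/ρ₀)/Δz = 9.81 × 5.175 × 10⁻⁴ / 63 = 8.0582 × 10⁻⁵ s⁻² ≈ 8.06 × 10⁻⁵ s⁻².

8.06 × 10⁻⁵ s⁻²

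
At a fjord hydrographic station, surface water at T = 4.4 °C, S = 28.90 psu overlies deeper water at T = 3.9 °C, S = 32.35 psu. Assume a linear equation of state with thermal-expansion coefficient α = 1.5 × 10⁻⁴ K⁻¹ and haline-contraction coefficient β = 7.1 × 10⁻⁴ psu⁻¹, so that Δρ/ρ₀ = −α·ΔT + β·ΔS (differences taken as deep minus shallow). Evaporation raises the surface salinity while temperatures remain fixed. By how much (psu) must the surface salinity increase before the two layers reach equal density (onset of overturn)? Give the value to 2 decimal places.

3.56 psu

Neutral buoyancy requires −α(T_deep − T_surf) + β(S_deep − S_surf′) = 0.
S_surf′ = S_deep − (α/β)·ΔT = 32.35 − (1.5 × 10⁻⁴/7.1 × 10⁻⁴)·(-0.5) = 32.4556 psu.
Increase required: 32.4556 − 28.90 = 3.5556 psu.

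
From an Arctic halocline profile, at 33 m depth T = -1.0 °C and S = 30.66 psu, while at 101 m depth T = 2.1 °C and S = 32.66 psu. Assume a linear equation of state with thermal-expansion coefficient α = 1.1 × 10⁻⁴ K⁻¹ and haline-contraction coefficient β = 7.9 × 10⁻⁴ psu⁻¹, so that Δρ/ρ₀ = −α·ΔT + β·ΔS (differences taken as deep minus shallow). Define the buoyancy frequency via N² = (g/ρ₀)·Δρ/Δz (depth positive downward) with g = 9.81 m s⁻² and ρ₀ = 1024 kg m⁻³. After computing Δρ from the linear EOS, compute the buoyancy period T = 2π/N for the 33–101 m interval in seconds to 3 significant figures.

ΔT = +3.1 K, ΔS = +2.00 psu (deep − shallow).
Δρ/ρ₀ = −αΔT + βΔS = -3.41 × 10⁻⁴ + 1.58 × 10⁻³ = 1.239 × 10⁻³, so Δρ ≈ 1.269 kg m⁻³.
N² = (g/ρ₀)·Δρ/Δz = g·(Δρ/ρ₀)/Δz = 9.81 × 1.239 × 10⁻³ / 68 = 1.7874 × 10⁻⁴ s⁻².
N = √(1.7874 × 10⁻⁴) = 0.013369 rad s⁻¹ → T = 2π/N = 469.98 s ≈ 470 s.

470 s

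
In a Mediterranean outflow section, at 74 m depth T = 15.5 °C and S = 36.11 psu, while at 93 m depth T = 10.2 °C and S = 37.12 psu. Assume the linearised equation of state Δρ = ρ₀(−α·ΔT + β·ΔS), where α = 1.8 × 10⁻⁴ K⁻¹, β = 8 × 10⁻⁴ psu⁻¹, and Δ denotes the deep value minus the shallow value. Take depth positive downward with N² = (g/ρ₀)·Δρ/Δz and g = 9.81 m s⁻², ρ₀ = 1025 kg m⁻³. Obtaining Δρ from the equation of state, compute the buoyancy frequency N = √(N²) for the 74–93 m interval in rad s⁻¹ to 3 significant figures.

ΔT = -5.3 K, ΔS = +1.01 psu (deep − shallow).
Δρ/ρ₀ = −αΔT + βΔS = 9.54 × 10⁻⁴ + 8.08 × 10⁻⁴ = 1.762 × 10⁻³, so Δρ ≈ 1.806 kg m⁻³.
N² = (g/ρ₀)·Δρ/Δz = g·(Δρ/ρ₀)/Δz = 9.81 × 1.762 × 10⁻³ / 19 = 9.0975 × 10⁻⁴ s⁻².
N = √(9.0975 × 10⁻⁴) = 0.030162 rad s⁻¹ ≈ 0.0302 rad s⁻¹.

0.0302 rad s⁻¹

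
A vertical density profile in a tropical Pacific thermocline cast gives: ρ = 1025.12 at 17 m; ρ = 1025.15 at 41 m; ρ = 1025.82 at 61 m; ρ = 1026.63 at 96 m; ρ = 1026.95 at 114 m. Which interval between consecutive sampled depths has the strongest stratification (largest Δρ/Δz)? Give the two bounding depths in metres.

41–61 m

Compute the density gradient over each adjacent pair:
  17–41 m: Δρ/Δz = 0.03/24 = 1.3 × 10⁻³ kg m⁻⁴
  41–61 m: Δρ/Δz = 0.67/20 = 0.034 kg m⁻⁴
  61–96 m: Δρ/Δz = 0.81/35 = 0.023 kg m⁻⁴
  96–114 m: Δρ/Δz = 0.32/18 = 0.018 kg m⁻⁴
The largest gradient is in the 41–61 m interval — the pycnocline.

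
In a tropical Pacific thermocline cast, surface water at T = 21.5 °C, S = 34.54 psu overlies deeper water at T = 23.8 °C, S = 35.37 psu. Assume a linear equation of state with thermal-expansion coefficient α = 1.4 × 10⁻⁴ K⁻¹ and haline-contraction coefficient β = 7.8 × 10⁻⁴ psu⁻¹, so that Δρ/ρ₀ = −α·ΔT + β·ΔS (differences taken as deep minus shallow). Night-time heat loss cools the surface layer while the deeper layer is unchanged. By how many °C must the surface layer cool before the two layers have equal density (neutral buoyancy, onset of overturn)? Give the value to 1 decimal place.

Neutral buoyancy requires Δρ = 0, i.e. −α(T_deep − T_surf′) + β(S_deep − S_surf) = 0.
T_surf′ = T_deep − (β/α)·ΔS = 23.8 − (7.8 × 10⁻⁴/1.4 × 10⁻⁴)·(+0.83) = 19.176 °C.
Cooling required: 21.5 − (19.176) = 2.324 °C.

2.3 °C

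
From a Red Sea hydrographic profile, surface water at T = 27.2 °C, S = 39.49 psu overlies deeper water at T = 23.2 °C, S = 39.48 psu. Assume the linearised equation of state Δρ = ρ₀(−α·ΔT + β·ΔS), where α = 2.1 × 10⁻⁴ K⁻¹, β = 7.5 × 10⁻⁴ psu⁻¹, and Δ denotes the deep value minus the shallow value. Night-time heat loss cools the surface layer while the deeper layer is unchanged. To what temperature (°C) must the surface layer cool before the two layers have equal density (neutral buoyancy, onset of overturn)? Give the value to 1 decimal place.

23.2 °C

Neutral buoyancy requires Δρ = 0, i.e. −α(T_deep − T_surf′) + β(S_deep − S_surf) = 0.
T_surf′ = T_deep − (β/α)·ΔS = 23.2 − (7.5 × 10⁻⁴/2.1 × 10⁻⁴)·(-0.01) = 23.236 °C.
Cooling required: 27.2 − (23.236) = 3.964 °C.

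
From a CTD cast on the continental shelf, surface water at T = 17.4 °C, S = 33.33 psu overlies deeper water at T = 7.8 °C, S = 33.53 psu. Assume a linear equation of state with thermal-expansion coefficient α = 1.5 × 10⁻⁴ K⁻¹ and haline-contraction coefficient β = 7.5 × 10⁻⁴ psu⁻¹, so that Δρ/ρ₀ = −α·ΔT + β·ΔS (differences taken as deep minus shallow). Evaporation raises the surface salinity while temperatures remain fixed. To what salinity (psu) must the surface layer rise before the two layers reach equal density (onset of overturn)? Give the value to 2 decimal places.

35.45 psu

Neutral buoyancy requires −α(T_deep − T_surf) + β(S_deep − S_surf′) = 0.
S_surf′ = S_deep − (α/β)·ΔT = 33.53 − (1.5 × 10⁻⁴/7.5 × 10⁻⁴)·(-9.6) = 35.4500 psu.
Increase required: 35.4500 − 33.33 = 2.1200 psu.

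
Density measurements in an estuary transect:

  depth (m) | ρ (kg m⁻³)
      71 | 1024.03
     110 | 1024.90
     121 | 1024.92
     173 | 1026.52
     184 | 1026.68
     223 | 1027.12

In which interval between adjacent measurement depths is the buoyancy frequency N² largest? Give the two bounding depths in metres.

121–173 m

Compute the density gradient over each adjacent pair:
  71–110 m: Δρ/Δz = 0.87/39 = 0.022 kg m⁻⁴
  110–121 m: Δρ/Δz = 0.02/11 = 1.8 × 10⁻³ kg m⁻⁴
  121–173 m: Δρ/Δz = 1.60/52 = 0.031 kg m⁻⁴
  173–184 m: Δρ/Δz = 0.16/11 = 0.015 kg m⁻⁴
  184–223 m: Δρ/Δz = 0.44/39 = 0.011 kg m⁻⁴
The largest gradient is in the 121–173 m interval — the pycnocline.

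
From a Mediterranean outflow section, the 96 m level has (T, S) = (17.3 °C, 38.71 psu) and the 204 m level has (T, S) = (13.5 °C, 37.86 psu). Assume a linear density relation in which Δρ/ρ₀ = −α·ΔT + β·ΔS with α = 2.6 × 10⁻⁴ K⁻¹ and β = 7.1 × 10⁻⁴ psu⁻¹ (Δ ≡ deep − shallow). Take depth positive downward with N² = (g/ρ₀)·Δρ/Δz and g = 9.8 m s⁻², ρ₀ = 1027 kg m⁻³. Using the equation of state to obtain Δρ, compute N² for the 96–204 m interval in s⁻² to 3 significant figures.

ΔT = -3.8 K, ΔS = -0.85 psu (deep − shallow).
Δρ/ρ₀ = −αΔT + βΔS = 9.88 × 10⁻⁴ − 6.035 × 10⁻⁴ = 3.845 × 10⁻⁴, so Δρ ≈ 0.3949 kg m⁻³.
N² = (g/ρ₀)·Δρ/Δz = g·(Δρ/ρ₀)/Δz = 9.8 × 3.845 × 10⁻⁴ / 108 = 3.4890 × 10⁻⁵ s⁻² ≈ 3.49 × 10⁻⁵ s⁻².

3.49 × 10⁻⁵ s⁻²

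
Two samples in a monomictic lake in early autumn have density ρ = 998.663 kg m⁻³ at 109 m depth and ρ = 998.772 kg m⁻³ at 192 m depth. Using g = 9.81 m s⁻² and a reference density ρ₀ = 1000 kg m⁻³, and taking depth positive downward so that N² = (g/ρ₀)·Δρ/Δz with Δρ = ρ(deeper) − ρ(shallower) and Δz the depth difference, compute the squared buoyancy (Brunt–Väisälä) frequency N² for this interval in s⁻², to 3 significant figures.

Δρ = 998.772 − 998.663 = 0.109 kg m⁻³ over Δz = 192 − 109 = 83 m.
N² = (9.81/1000) × (0.109/83) = 1.2883 × 10⁻⁵ s⁻² ≈ 1.29 × 10⁻⁵ s⁻².

1.29 × 10⁻⁵ s⁻²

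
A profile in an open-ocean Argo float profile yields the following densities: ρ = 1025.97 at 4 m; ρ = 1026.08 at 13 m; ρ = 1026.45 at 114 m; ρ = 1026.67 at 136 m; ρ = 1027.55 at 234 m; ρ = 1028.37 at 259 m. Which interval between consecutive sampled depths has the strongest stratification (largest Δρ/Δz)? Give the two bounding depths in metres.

Compute the density gradient over each adjacent pair:
  4–13 m: Δρ/Δz = 0.11/9 = 0.012 kg m⁻⁴
  13–114 m: Δρ/Δz = 0.37/101 = 3.7 × 10⁻³ kg m⁻⁴
  114–136 m: Δρ/Δz = 0.22/22 = 0.010 kg m⁻⁴
  136–234 m: Δρ/Δz = 0.88/98 = 9.0 × 10⁻³ kg m⁻⁴
  234–259 m: Δρ/Δz = 0.82/25 = 0.033 kg m⁻⁴
The largest gradient is in the 234–259 m interval — the pycnocline.

234–259 m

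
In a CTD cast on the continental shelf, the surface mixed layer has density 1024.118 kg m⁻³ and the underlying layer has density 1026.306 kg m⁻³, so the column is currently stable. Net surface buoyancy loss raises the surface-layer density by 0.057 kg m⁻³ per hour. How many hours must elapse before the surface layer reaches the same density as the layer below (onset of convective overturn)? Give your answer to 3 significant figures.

38.4 hours

Density deficit of the surface layer: 1026.306 − 1024.118 = 2.188 kg m⁻³.
Required change = 2.188 / 0.057 = 38.4 hours.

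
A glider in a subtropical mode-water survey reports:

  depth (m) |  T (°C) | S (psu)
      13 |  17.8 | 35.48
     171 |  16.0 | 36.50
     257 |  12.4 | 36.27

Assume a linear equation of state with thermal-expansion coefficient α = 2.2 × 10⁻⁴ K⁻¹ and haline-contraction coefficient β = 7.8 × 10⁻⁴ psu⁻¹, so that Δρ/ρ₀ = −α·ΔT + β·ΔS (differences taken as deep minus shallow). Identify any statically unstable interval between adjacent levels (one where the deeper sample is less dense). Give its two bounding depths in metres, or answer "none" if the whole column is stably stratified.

Evaluate Δρ/ρ₀ = −αΔT + βΔS across each adjacent pair:
  13–171 m: −αΔT+βΔS = −(2.2 × 10⁻⁴)(-1.8)+(7.8 × 10⁻⁴)(+1.02) = 1.2 × 10⁻³ → stable
  171–257 m: −αΔT+βΔS = −(2.2 × 10⁻⁴)(-3.6)+(7.8 × 10⁻⁴)(-0.23) = 6.1 × 10⁻⁴ → stable
Every interval has Δρ > 0: the column is stably stratified throughout.

none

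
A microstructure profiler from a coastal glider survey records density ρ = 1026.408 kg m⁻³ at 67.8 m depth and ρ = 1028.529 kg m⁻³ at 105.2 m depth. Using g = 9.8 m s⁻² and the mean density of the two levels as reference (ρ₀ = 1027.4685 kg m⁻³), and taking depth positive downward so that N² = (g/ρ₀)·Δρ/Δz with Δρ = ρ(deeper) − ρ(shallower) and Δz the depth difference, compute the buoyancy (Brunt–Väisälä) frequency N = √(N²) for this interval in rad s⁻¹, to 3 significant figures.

0.0233 rad s⁻¹

Δρ = 1028.529 − 1026.408 = 2.121 kg m⁻³ over Δz = 105.2 − 67.8 = 37.4 m.
N² = (9.8/1027.4685) × (2.121/37.4) = 5.4091 × 10⁻⁴ s⁻².
N = √(5.4091 × 10⁻⁴) = 0.023257 rad s⁻¹ ≈ 0.0233 rad s⁻¹.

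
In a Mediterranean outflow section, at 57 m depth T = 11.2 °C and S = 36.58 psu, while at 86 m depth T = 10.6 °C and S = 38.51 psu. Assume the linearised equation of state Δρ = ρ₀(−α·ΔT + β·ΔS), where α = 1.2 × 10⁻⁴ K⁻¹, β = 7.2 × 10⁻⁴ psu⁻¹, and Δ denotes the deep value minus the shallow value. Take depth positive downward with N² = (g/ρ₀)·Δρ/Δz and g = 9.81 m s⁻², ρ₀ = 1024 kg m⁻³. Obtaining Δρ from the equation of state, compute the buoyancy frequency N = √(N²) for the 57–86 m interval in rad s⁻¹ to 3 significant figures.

ΔT = -0.6 K, ΔS = +1.93 psu (deep − shallow).
Δρ/ρ₀ = −αΔT + βΔS = 7.20 × 10⁻⁵ + 1.3896 × 10⁻³ = 1.4616 × 10⁻³, so Δρ ≈ 1.497 kg m⁻³.
N² = (g/ρ₀)·Δρ/Δz = g·(Δρ/ρ₀)/Δz = 9.81 × 1.4616 × 10⁻³ / 29 = 4.9442 × 10⁻⁴ s⁻².
N = √(4.9442 × 10⁻⁴) = 0.022236 rad s⁻¹ ≈ 0.0222 rad s⁻¹.

0.0222 rad s⁻¹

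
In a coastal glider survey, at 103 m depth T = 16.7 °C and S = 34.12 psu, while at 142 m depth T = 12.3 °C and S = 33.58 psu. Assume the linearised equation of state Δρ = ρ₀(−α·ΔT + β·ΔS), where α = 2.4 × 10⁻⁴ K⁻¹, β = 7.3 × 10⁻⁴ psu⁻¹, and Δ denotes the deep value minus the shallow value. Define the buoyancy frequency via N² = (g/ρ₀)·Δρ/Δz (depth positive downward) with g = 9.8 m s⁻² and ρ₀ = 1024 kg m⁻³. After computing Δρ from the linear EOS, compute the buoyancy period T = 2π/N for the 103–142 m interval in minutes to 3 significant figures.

ΔT = -4.4 K, ΔS = -0.54 psu (deep − shallow).
Δρ/ρ₀ = −αΔT + βΔS = 1.056 × 10⁻³ − 3.942 × 10⁻⁴ = 6.618 × 10⁻⁴, so Δρ ≈ 0.6777 kg m⁻³.
N² = (g/ρ₀)·Δρ/Δz = g·(Δρ/ρ₀)/Δz = 9.8 × 6.618 × 10⁻⁴ / 39 = 1.6630 × 10⁻⁴ s⁻².
N = √(1.6630 × 10⁻⁴) = 0.012896 rad s⁻¹ → T = 2π/N = 487.22 s = 8.1203 min ≈ 8.12 min.

8.12 min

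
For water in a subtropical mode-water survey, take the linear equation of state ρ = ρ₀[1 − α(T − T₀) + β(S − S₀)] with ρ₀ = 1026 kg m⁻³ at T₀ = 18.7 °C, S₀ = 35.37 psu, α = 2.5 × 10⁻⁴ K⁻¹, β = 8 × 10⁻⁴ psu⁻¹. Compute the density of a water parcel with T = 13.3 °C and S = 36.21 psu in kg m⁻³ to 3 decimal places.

1028.075 kg m⁻³

T − T₀ = -5.4 K, S − S₀ = +0.84 psu.
Bracket = 1 − α·(-5.4) + β·(+0.84) = 1 + (2.022 × 10⁻³) = 1.0020220.
ρ = 1026 × 1.0020220 = 1028.075 kg m⁻³.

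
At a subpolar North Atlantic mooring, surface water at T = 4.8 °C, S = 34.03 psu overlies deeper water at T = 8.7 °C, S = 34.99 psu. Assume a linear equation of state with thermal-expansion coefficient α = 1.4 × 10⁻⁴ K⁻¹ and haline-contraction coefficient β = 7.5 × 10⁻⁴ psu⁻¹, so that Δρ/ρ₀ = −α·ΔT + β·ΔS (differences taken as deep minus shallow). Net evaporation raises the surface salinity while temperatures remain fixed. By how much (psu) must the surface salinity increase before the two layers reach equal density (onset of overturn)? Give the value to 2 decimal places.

0.23 psu

Neutral buoyancy requires −α(T_deep − T_surf) + β(S_deep − S_surf′) = 0.
S_surf′ = S_deep − (α/β)·ΔT = 34.99 − (1.4 × 10⁻⁴/7.5 × 10⁻⁴)·(+3.9) = 34.2620 psu.
Increase required: 34.2620 − 34.03 = 0.2320 psu.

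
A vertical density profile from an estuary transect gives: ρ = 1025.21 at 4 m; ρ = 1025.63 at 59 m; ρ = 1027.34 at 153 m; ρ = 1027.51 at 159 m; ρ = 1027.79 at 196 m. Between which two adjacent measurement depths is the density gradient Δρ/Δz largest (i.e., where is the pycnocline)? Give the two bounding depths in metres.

153–159 m

Compute the density gradient over each adjacent pair:
  4–59 m: Δρ/Δz = 0.42/55 = 7.6 × 10⁻³ kg m⁻⁴
  59–153 m: Δρ/Δz = 1.71/94 = 0.018 kg m⁻⁴
  153–159 m: Δρ/Δz = 0.17/6 = 0.028 kg m⁻⁴
  159–196 m: Δρ/Δz = 0.28/37 = 7.6 × 10⁻³ kg m⁻⁴
The largest gradient is in the 153–159 m interval — the pycnocline.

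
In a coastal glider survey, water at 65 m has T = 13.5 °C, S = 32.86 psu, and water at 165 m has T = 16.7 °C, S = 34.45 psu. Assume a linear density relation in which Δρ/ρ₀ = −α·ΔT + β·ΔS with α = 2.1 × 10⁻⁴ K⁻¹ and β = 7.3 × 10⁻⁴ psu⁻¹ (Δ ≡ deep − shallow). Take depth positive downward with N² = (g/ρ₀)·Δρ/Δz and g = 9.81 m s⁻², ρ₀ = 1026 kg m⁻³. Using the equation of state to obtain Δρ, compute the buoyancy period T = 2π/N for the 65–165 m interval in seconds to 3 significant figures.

907 s

ΔT = +3.2 K, ΔS = +1.59 psu (deep − shallow).
Δρ/ρ₀ = −αΔT + βΔS = -6.72 × 10⁻⁴ + 1.1607 × 10⁻³ = 4.887 × 10⁻⁴, so Δρ ≈ 0.5014 kg m⁻³.
N² = (g/ρ₀)·Δρ/Δz = g·(Δρ/ρ₀)/Δz = 9.81 × 4.887 × 10⁻⁴ / 100 = 4.7941 × 10⁻⁵ s⁻².
N = √(4.7941 × 10⁻⁵) = 6.9239 × 10⁻³ rad s⁻¹ → T = 2π/N = 907.46 s ≈ 907 s.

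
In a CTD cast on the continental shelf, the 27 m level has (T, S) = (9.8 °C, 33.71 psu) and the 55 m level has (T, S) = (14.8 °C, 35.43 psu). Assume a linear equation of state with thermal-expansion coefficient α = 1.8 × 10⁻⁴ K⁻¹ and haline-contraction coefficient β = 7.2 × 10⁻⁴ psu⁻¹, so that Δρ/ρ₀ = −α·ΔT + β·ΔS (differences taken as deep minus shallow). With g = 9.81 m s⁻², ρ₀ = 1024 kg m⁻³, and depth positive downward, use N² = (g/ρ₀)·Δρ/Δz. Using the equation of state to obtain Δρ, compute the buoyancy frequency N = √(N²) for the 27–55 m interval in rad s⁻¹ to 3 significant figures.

0.0109 rad s⁻¹

ΔT = +5.0 K, ΔS = +1.72 psu (deep − shallow).
Δρ/ρ₀ = −αΔT + βΔS = -9.00 × 10⁻⁴ + 1.2384 × 10⁻³ = 3.384 × 10⁻⁴, so Δρ ≈ 0.3465 kg m⁻³.
N² = (g/ρ₀)·Δρ/Δz = g·(Δρ/ρ₀)/Δz = 9.81 × 3.384 × 10⁻⁴ / 28 = 1.1856 × 10⁻⁴ s⁻².
N = √(1.1856 × 10⁻⁴) = 0.010889 rad s⁻¹ ≈ 0.0109 rad s⁻¹.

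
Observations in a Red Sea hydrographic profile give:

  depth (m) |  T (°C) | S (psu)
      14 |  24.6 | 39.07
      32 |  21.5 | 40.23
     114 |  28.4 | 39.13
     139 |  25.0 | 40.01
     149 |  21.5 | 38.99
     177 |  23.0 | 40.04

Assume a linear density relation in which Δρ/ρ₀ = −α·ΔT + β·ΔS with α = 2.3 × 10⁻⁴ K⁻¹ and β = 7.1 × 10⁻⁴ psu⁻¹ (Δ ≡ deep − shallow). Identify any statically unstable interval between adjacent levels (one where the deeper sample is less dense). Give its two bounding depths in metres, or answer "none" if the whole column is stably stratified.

Evaluate Δρ/ρ₀ = −αΔT + βΔS across each adjacent pair:
  14–32 m: −αΔT+βΔS = −(2.3 × 10⁻⁴)(-3.1)+(7.1 × 10⁻⁴)(+1.16) = 1.5 × 10⁻³ → stable
  32–114 m: −αΔT+βΔS = −(2.3 × 10⁻⁴)(+6.9)+(7.1 × 10⁻⁴)(-1.10) = -2.4 × 10⁻³ → UNSTABLE
  114–139 m: −αΔT+βΔS = −(2.3 × 10⁻⁴)(-3.4)+(7.1 × 10⁻⁴)(+0.88) = 1.4 × 10⁻³ → stable
  139–149 m: −αΔT+βΔS = −(2.3 × 10⁻⁴)(-3.5)+(7.1 × 10⁻⁴)(-1.02) = 8.1 × 10⁻⁵ → stable
  149–177 m: −αΔT+βΔS = −(2.3 × 10⁻⁴)(+1.5)+(7.1 × 10⁻⁴)(+1.05) = 4.0 × 10⁻⁴ → stable
The 32–114 m interval has Δρ < 0: lighter water underlies denser water.

32–114 m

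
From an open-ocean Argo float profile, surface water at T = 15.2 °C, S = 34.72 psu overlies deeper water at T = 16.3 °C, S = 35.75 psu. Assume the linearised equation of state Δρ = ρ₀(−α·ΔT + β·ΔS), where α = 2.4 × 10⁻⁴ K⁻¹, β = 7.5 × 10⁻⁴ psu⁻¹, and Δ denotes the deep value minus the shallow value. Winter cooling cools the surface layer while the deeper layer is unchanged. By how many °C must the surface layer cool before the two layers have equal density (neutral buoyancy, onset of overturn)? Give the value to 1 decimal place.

2.1 °C

Neutral buoyancy requires Δρ = 0, i.e. −α(T_deep − T_surf′) + β(S_deep − S_surf) = 0.
T_surf′ = T_deep − (β/α)·ΔS = 16.3 − (7.5 × 10⁻⁴/2.4 × 10⁻⁴)·(+1.03) = 13.081 °C.
Cooling required: 15.2 − (13.081) = 2.119 °C.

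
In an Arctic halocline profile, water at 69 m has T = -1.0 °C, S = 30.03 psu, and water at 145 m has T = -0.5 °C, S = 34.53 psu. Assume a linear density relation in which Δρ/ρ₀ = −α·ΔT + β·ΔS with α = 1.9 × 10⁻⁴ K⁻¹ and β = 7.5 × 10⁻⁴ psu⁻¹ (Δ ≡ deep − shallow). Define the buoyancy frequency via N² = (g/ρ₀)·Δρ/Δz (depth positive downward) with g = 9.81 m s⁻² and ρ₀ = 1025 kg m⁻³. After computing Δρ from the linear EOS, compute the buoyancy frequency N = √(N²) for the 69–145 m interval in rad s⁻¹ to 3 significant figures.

0.0206 rad s⁻¹

ΔT = +0.5 K, ΔS = +4.50 psu (deep − shallow).
Δρ/ρ₀ = −αΔT + βΔS = -9.50 × 10⁻⁵ + 3.375 × 10⁻³ = 3.28 × 10⁻³, so Δρ ≈ 3.362 kg m⁻³.
N² = (g/ρ₀)·Δρ/Δz = g·(Δρ/ρ₀)/Δz = 9.81 × 3.28 × 10⁻³ / 76 = 4.2338 × 10⁻⁴ s⁻².
N = √(4.2338 × 10⁻⁴) = 0.020576 rad s⁻¹ ≈ 0.0206 rad s⁻¹.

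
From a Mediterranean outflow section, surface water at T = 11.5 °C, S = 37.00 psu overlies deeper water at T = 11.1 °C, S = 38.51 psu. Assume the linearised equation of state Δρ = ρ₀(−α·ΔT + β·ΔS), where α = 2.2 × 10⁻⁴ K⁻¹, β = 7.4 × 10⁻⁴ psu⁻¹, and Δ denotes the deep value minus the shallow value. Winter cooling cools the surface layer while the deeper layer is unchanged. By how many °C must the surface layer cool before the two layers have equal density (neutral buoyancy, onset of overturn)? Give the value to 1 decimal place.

Neutral buoyancy requires Δρ = 0, i.e. −α(T_deep − T_surf′) + β(S_deep − S_surf) = 0.
T_surf′ = T_deep − (β/α)·ΔS = 11.1 − (7.4 × 10⁻⁴/2.2 × 10⁻⁴)·(+1.51) = 6.021 °C.
Cooling required: 11.5 − (6.021) = 5.479 °C.

5.5 °C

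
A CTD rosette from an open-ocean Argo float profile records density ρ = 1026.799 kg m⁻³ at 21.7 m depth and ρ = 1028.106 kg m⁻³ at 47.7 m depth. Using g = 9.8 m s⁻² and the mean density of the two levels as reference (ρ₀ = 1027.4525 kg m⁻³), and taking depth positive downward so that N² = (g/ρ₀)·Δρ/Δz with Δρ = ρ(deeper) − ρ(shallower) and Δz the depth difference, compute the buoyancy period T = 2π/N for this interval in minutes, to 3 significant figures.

Δρ = 1028.106 − 1026.799 = 1.307 kg m⁻³ over Δz = 47.7 − 21.7 = 26 m.
N² = (9.8/1027.4525) × (1.307/26) = 4.7948 × 10⁻⁴ s⁻².
N = √(4.7948 × 10⁻⁴) = 0.021897 rad s⁻¹, so T = 2π/N = 286.94 s = 4.7823 min ≈ 4.78 min.

4.78 min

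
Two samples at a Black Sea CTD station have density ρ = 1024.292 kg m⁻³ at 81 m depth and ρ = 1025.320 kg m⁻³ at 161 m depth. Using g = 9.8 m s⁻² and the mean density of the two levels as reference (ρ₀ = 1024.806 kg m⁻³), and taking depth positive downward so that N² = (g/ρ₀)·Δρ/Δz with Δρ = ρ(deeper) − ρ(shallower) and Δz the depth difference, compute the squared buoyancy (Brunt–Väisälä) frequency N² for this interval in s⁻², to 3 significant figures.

Δρ = 1025.320 − 1024.292 = 1.028 kg m⁻³ over Δz = 161 − 81 = 80 m.
N² = (9.8/1024.806) × (1.028/80) = 1.2288 × 10⁻⁴ s⁻² ≈ 1.23 × 10⁻⁴ s⁻².

1.23 × 10⁻⁴ s⁻²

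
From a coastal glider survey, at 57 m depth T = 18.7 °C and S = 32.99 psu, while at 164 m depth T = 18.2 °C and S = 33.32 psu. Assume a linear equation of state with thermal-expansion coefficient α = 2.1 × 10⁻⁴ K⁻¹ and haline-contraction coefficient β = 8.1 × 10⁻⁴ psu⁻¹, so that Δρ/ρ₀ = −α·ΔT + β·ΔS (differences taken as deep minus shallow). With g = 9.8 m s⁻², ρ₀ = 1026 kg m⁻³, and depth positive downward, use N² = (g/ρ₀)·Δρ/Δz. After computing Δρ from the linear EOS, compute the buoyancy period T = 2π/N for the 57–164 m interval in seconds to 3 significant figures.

1.08 × 10³ s

ΔT = -0.5 K, ΔS = +0.33 psu (deep − shallow).
Δρ/ρ₀ = −αΔT + βΔS = 1.05 × 10⁻⁴ + 2.673 × 10⁻⁴ = 3.723 × 10⁻⁴, so Δρ ≈ 0.3820 kg m⁻³.
N² = (g/ρ₀)·Δρ/Δz = g·(Δρ/ρ₀)/Δz = 9.8 × 3.723 × 10⁻⁴ / 107 = 3.4099 × 10⁻⁵ s⁻².
N = √(3.4099 × 10⁻⁵) = 5.8394 × 10⁻³ rad s⁻¹ → T = 2π/N = 1.0760 × 10³ s ≈ 1.08 × 10³ s.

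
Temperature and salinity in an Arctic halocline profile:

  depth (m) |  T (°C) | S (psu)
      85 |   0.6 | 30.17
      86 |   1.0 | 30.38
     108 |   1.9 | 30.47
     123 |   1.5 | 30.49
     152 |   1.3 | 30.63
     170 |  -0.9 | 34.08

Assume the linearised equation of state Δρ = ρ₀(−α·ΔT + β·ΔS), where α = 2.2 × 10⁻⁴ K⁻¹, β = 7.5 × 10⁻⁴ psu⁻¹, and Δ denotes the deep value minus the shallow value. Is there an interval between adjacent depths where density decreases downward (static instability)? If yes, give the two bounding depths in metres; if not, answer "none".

Evaluate Δρ/ρ₀ = −αΔT + βΔS across each adjacent pair:
  85–86 m: −αΔT+βΔS = −(2.2 × 10⁻⁴)(+0.4)+(7.5 × 10⁻⁴)(+0.21) = 6.9 × 10⁻⁵ → stable
  86–108 m: −αΔT+βΔS = −(2.2 × 10⁻⁴)(+0.9)+(7.5 × 10⁻⁴)(+0.09) = -1.3 × 10⁻⁴ → UNSTABLE
  108–123 m: −αΔT+βΔS = −(2.2 × 10⁻⁴)(-0.4)+(7.5 × 10⁻⁴)(+0.02) = 1.0 × 10⁻⁴ → stable
  123–152 m: −αΔT+βΔS = −(2.2 × 10⁻⁴)(-0.2)+(7.5 × 10⁻⁴)(+0.14) = 1.5 × 10⁻⁴ → stable
  152–170 m: −αΔT+βΔS = −(2.2 × 10⁻⁴)(-2.2)+(7.5 × 10⁻⁴)(+3.45) = 3.1 × 10⁻³ → stable
The 86–108 m interval has Δρ < 0: lighter water underlies denser water.

86–108 m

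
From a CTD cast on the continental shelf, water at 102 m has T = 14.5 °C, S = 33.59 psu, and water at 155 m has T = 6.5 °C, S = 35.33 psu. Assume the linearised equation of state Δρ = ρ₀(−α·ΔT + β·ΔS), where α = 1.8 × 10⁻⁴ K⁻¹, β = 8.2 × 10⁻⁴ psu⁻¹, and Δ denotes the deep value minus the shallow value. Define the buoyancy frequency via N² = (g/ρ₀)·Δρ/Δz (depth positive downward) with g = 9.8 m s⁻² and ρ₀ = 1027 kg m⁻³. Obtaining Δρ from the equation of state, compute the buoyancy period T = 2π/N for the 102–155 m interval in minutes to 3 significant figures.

4.55 min

ΔT = -8.0 K, ΔS = +1.74 psu (deep − shallow).
Δρ/ρ₀ = −αΔT + βΔS = 1.44 × 10⁻³ + 1.4268 × 10⁻³ = 2.8668 × 10⁻³, so Δρ ≈ 2.944 kg m⁻³.
N² = (g/ρ₀)·Δρ/Δz = g·(Δρ/ρ₀)/Δz = 9.8 × 2.8668 × 10⁻³ / 53 = 5.3009 × 10⁻⁴ s⁻².
N = √(5.3009 × 10⁻⁴) = 0.023024 rad s⁻¹ → T = 2π/N = 272.90 s = 4.5483 min ≈ 4.55 min.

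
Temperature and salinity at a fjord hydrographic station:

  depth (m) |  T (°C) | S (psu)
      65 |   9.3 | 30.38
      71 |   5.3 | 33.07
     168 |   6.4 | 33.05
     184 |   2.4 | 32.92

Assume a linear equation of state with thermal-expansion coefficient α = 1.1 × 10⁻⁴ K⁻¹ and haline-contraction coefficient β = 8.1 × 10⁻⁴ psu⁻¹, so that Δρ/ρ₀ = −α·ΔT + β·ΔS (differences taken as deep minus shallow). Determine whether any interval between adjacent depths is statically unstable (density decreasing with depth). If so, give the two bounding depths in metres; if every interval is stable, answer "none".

Evaluate Δρ/ρ₀ = −αΔT + βΔS across each adjacent pair:
  65–71 m: −αΔT+βΔS = −(1.1 × 10⁻⁴)(-4.0)+(8.1 × 10⁻⁴)(+2.69) = 2.6 × 10⁻³ → stable
  71–168 m: −αΔT+βΔS = −(1.1 × 10⁻⁴)(+1.1)+(8.1 × 10⁻⁴)(-0.02) = -1.4 × 10⁻⁴ → UNSTABLE
  168–184 m: −αΔT+βΔS = −(1.1 × 10⁻⁴)(-4.0)+(8.1 × 10⁻⁴)(-0.13) = 3.3 × 10⁻⁴ → stable
The 71–168 m interval has Δρ < 0: lighter water underlies denser water.

71–168 m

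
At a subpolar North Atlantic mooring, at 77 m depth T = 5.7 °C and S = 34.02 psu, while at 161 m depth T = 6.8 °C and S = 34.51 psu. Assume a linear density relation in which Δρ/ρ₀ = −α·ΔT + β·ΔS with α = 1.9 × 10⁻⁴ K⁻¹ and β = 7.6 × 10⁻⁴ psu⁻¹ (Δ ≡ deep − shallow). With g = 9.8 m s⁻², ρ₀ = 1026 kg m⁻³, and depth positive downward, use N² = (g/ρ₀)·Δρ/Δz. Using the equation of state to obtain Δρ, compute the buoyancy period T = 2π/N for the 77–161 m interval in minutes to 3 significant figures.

24.0 min

ΔT = +1.1 K, ΔS = +0.49 psu (deep − shallow).
Δρ/ρ₀ = −αΔT + βΔS = -2.09 × 10⁻⁴ + 3.724 × 10⁻⁴ = 1.634 × 10⁻⁴, so Δρ ≈ 0.1676 kg m⁻³.
N² = (g/ρ₀)·Δρ/Δz = g·(Δρ/ρ₀)/Δz = 9.8 × 1.634 × 10⁻⁴ / 84 = 1.9063 × 10⁻⁵ s⁻².
N = √(1.9063 × 10⁻⁵) = 4.3661 × 10⁻³ rad s⁻¹ → T = 2π/N = 1.4391 × 10³ s = 23.985 min ≈ 24.0 min.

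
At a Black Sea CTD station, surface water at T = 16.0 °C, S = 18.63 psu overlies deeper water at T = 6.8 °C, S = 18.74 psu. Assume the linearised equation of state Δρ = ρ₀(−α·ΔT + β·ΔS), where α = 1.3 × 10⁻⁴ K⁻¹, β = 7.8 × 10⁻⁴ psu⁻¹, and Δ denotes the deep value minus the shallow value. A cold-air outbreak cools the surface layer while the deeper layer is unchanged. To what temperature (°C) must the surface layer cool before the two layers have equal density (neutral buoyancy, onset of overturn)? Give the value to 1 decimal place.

6.1 °C

Neutral buoyancy requires Δρ = 0, i.e. −α(T_deep − T_surf′) + β(S_deep − S_surf) = 0.
T_surf′ = T_deep − (β/α)·ΔS = 6.8 − (7.8 × 10⁻⁴/1.3 × 10⁻⁴)·(+0.11) = 6.140 °C.
Cooling required: 16.0 − (6.140) = 9.860 °C.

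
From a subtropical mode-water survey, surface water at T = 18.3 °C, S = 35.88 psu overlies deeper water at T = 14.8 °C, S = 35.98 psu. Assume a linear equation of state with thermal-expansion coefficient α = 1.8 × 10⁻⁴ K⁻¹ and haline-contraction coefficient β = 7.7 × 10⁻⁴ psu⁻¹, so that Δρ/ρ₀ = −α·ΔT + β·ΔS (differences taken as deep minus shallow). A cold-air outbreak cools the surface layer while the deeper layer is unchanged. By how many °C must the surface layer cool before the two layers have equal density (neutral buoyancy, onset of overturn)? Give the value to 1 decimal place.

3.9 °C

Neutral buoyancy requires Δρ = 0, i.e. −α(T_deep − T_surf′) + β(S_deep − S_surf) = 0.
T_surf′ = T_deep − (β/α)·ΔS = 14.8 − (7.7 × 10⁻⁴/1.8 × 10⁻⁴)·(+0.10) = 14.372 °C.
Cooling required: 18.3 − (14.372) = 3.928 °C.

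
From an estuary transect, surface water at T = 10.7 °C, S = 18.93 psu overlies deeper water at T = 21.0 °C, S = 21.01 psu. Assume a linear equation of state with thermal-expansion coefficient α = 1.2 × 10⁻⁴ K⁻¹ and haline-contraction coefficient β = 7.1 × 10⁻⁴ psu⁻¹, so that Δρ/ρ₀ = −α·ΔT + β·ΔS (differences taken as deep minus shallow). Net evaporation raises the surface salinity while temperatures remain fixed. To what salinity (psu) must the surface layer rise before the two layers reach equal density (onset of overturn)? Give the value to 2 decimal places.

Neutral buoyancy requires −α(T_deep − T_surf) + β(S_deep − S_surf′) = 0.
S_surf′ = S_deep − (α/β)·ΔT = 21.01 − (1.2 × 10⁻⁴/7.1 × 10⁻⁴)·(+10.3) = 19.2692 psu.
Increase required: 19.2692 − 18.93 = 0.3392 psu.

19.27 psu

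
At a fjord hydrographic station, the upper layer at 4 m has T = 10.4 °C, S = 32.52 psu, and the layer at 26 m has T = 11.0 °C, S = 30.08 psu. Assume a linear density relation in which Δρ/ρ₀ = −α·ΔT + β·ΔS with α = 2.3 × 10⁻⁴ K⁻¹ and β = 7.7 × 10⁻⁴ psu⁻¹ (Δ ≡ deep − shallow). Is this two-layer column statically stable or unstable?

unstable

ΔT = 11.0 − 10.4 = +0.6 K and ΔS = 30.08 − 32.52 = -2.44 psu (deep − shallow).
−αΔT = -1.38 × 10⁻⁴; βΔS = -1.8788 × 10⁻³; sum Δρ/ρ₀ = -2.0168 × 10⁻³.
Δρ/ρ₀ < 0, so Δρ < 0: deeper water is lighter → statically unstable; the column would overturn.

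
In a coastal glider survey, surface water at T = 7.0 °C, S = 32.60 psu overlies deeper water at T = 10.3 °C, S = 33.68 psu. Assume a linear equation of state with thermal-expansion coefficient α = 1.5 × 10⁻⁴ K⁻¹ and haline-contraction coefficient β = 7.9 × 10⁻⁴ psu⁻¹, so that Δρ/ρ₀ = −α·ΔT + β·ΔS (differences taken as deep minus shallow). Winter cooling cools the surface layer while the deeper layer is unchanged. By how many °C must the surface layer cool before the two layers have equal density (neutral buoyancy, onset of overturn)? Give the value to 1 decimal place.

Neutral buoyancy requires Δρ = 0, i.e. −α(T_deep − T_surf′) + β(S_deep − S_surf) = 0.
T_surf′ = T_deep − (β/α)·ΔS = 10.3 − (7.9 × 10⁻⁴/1.5 × 10⁻⁴)·(+1.08) = 4.612 °C.
Cooling required: 7.0 − (4.612) = 2.388 °C.

2.4 °C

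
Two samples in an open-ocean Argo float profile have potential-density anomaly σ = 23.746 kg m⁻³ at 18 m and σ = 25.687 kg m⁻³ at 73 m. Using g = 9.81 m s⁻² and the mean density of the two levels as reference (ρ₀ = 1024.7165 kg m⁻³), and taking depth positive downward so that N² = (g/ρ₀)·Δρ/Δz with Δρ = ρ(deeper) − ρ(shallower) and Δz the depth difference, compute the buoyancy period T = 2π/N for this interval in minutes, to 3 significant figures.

Δρ = 1025.687 − 1023.746 = 1.941 kg m⁻³ over Δz = 73 − 18 = 55 m.
N² = (9.81/1024.7165) × (1.941/55) = 3.3785 × 10⁻⁴ s⁻².
N = √(3.3785 × 10⁻⁴) = 0.018381 rad s⁻¹, so T = 2π/N = 341.83 s = 5.6972 min ≈ 5.70 min.

5.70 min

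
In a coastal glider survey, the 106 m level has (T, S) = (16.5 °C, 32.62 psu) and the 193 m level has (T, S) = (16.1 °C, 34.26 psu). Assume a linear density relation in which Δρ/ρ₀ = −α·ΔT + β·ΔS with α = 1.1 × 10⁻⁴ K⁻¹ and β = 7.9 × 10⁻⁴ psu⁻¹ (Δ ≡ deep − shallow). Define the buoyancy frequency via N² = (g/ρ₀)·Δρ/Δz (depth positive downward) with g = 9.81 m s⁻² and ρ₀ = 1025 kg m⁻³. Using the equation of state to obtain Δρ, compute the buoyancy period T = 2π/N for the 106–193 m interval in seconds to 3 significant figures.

511 s

ΔT = -0.4 K, ΔS = +1.64 psu (deep − shallow).
Δρ/ρ₀ = −αΔT + βΔS = 4.40 × 10⁻⁵ + 1.2956 × 10⁻³ = 1.3396 × 10⁻³, so Δρ ≈ 1.373 kg m⁻³.
N² = (g/ρ₀)·Δρ/Δz = g·(Δρ/ρ₀)/Δz = 9.81 × 1.3396 × 10⁻³ / 87 = 1.5105 × 10⁻⁴ s⁻².
N = √(1.5105 × 10⁻⁴) = 0.012290 rad s⁻¹ → T = 2π/N = 511.24 s ≈ 511 s.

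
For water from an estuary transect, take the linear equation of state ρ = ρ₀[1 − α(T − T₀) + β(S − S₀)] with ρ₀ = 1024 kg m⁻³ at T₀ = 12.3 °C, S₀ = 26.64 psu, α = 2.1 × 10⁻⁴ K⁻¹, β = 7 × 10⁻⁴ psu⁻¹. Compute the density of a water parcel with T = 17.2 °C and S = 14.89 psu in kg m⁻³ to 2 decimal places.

T − T₀ = +4.9 K, S − S₀ = -11.75 psu.
Bracket = 1 − α·(+4.9) + β·(-11.75) = 1 + (-9.254 × 10⁻³) = 0.9907460.
ρ = 1024 × 0.9907460 = 1014.52 kg m⁻³.

1014.52 kg m⁻³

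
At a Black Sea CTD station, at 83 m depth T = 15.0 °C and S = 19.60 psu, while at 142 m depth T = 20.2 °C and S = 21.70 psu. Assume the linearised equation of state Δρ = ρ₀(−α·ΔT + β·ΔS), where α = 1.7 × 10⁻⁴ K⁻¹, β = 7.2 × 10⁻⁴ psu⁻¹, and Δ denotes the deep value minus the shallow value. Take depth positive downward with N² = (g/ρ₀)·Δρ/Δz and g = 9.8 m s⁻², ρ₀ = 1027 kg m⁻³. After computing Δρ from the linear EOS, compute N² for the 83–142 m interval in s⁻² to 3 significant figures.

1.04 × 10⁻⁴ s⁻²

ΔT = +5.2 K, ΔS = +2.10 psu (deep − shallow).
Δρ/ρ₀ = −αΔT + βΔS = -8.84 × 10⁻⁴ + 1.512 × 10⁻³ = 6.28 × 10⁻⁴, so Δρ ≈ 0.6450 kg m⁻³.
N² = (g/ρ₀)·Δρ/Δz = g·(Δρ/ρ₀)/Δz = 9.8 × 6.28 × 10⁻⁴ / 59 = 1.0431 × 10⁻⁴ s⁻² ≈ 1.04 × 10⁻⁴ s⁻².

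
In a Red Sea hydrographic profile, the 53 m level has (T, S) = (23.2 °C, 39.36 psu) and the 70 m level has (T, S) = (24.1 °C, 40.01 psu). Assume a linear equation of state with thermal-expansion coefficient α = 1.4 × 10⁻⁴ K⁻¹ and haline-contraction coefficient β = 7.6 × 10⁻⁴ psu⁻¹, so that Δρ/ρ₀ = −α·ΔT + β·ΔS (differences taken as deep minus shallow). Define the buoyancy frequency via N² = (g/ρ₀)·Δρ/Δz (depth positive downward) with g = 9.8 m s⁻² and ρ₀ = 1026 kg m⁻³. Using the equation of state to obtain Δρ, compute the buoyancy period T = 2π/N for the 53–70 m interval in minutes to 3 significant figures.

ΔT = +0.9 K, ΔS = +0.65 psu (deep − shallow).
Δρ/ρ₀ = −αΔT + βΔS = -1.26 × 10⁻⁴ + 4.94 × 10⁻⁴ = 3.68 × 10⁻⁴, so Δρ ≈ 0.3776 kg m⁻³.
N² = (g/ρ₀)·Δρ/Δz = g·(Δρ/ρ₀)/Δz = 9.8 × 3.68 × 10⁻⁴ / 17 = 2.1214 × 10⁻⁴ s⁻².
N = √(2.1214 × 10⁻⁴) = 0.014565 rad s⁻¹ → T = 2π/N = 431.39 s = 7.1898 min ≈ 7.19 min.

7.19 min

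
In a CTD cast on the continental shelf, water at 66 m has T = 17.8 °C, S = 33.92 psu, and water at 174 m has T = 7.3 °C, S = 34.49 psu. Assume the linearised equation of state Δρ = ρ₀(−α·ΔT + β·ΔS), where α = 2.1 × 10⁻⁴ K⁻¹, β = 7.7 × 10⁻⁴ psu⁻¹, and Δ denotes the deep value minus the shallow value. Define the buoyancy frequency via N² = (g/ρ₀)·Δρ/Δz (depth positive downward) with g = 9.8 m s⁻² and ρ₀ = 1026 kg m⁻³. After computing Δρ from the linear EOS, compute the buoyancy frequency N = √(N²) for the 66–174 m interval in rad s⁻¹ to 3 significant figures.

0.0155 rad s⁻¹

ΔT = -10.5 K, ΔS = +0.57 psu (deep − shallow).
Δρ/ρ₀ = −αΔT + βΔS = 2.205 × 10⁻³ + 4.389 × 10⁻⁴ = 2.6439 × 10⁻³, so Δρ ≈ 2.713 kg m⁻³.
N² = (g/ρ₀)·Δρ/Δz = g·(Δρ/ρ₀)/Δz = 9.8 × 2.6439 × 10⁻³ / 108 = 2.3991 × 10⁻⁴ s⁻².
N = √(2.3991 × 10⁻⁴) = 0.015489 rad s⁻¹ ≈ 0.0155 rad s⁻¹.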